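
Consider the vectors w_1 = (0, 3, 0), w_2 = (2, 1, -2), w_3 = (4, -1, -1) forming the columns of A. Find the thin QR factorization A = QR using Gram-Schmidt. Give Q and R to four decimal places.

w_1 = (0, 3, 0); ‖w_1‖ = 3.0000, so e_1 = (0.0000, 1.0000, 0.0000).
e_1·w_2 = 0.0000·2 + 1.0000·1 + 0.0000·(-2) = 1.0000.
u_2 = w_2 − 1.0000·e_1 = (2.0000, 0.0000, -2.0000).
‖u_2‖ = 2.8284, so e_2 = (0.7071, 0.0000, -0.7071).
e_1·w_3 = 0.0000·4 + 1.0000·(-1) + 0.0000·(-1) = -1.0000; e_2·w_3 = 0.7071·4 + 0.0000·(-1) + (-0.7071)·(-1) = 3.5355.
u_3 = w_3 + 1.0000·e_1 − 3.5355·e_2 = (1.5000, 0.0000, 1.5000).
‖u_3‖ = 2.1213, so e_3 = (0.7071, 0.0000, 0.7071).

Q = [[0.0000, 0.7071, 0.7071], [1.0000, 0.0000, 0.0000], [0.0000, -0.7071, 0.7071]], R = [[3.0000, 1.0000, -1.0000], [0.0000, 2.8284, 3.5355], [0.0000, 0.0000, 2.1213]]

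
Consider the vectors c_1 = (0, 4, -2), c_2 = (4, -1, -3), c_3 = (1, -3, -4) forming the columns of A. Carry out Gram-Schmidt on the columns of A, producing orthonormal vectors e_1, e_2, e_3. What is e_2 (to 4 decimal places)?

c_1 = (0, 4, -2); ‖c_1‖ = 4.4721, so e_1 = (0.0000, 0.8944, -0.4472).
e_1·c_2 = 0.0000·4 + 0.8944·(-1) + (-0.4472)·(-3) = 0.4472.
u_2 = c_2 − 0.4472·e_1 = (4.0000, -1.4000, -2.8000).
‖u_2‖ = 5.0794, so e_2 = (0.7875, -0.2756, -0.5512).

e_2 = (0.7875, -0.2756, -0.5512)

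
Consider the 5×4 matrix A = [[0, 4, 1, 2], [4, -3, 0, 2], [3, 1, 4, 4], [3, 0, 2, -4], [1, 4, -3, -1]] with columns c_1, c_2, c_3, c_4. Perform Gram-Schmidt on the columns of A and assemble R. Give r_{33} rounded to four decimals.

r_{33} = 4.8464

c_1 = (0, 4, 3, 3, 1); ‖c_1‖ = 5.9161, so e_1 = (0.0000, 0.6761, 0.5071, 0.5071, 0.1690).
e_1·c_2 = 0.0000·4 + 0.6761·(-3) + 0.5071·1 + 0.5071·0 + 0.1690·4 = -0.8452.
u_2 = c_2 + 0.8452·e_1 = (4.0000, -2.4286, 1.4286, 0.4286, 4.1429).
‖u_2‖ = 6.4254, so e_2 = (0.6225, -0.3780, 0.2223, 0.0667, 0.6448).
e_1·c_3 = 0.0000·1 + 0.6761·0 + 0.5071·4 + 0.5071·2 + 0.1690·(-3) = 2.5355; e_2·c_3 = 0.6225·1 + (-0.3780)·0 + 0.2223·4 + 0.0667·2 + 0.6448·(-3) = -0.2890.
u_3 = c_3 − 2.5355·e_1 + 0.2890·e_2 = (1.1799, -1.8235, 2.7785, 0.7336, -3.2422).
r_{33} = ‖u_3‖ = 4.8464.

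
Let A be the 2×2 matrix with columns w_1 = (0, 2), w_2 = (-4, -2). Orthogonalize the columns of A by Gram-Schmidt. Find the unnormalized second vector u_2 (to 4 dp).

e_1 = w_1/‖w_1‖ = (0, 2)/2.0000 = (0.0000, 1.0000).
r_{12} = e_1·w_2 = -2.0000.
u_2 = w_2 + 2.0000·e_1 = (-4.0000, 0.0000).

u_2 = (-4.0000, 0.0000)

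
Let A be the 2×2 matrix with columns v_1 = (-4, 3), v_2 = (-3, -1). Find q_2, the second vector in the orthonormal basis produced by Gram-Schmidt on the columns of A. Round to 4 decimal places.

q_2 = (-0.6000, -0.8000)

v_1 = (-4, 3); ‖v_1‖ = 5.0000, so q_1 = (-0.8000, 0.6000).
q_1·v_2 = (-0.8000)·(-3) + 0.6000·(-1) = 1.8000.
u_2 = v_2 − 1.8000·q_1 = (-1.5600, -2.0800).
‖u_2‖ = 2.6000, so q_2 = (-0.6000, -0.8000).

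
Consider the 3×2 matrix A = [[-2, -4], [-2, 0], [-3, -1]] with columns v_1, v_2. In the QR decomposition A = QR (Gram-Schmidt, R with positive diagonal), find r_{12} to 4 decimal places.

v_1 = (-2, -2, -3); ‖v_1‖ = 4.1231, so e_1 = (-0.4851, -0.4851, -0.7276).
r_{12} = e_1·v_2 = 2.6679.

r_{12} = 2.6679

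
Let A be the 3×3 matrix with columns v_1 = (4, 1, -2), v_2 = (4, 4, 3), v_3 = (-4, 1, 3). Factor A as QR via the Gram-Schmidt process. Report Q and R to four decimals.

Q = [[0.8729, 0.2369, -0.4266], [0.2182, 0.5923, 0.7756], [-0.4364, 0.7701, -0.4653]], R = [[4.5826, 3.0551, -4.5826], [0.0000, 5.6273, 1.9548], [0.0000, 0.0000, 1.0858]]

v_1 = (4, 1, -2); ‖v_1‖ = 4.5826, so e_1 = (0.8729, 0.2182, -0.4364).
e_1·v_2 = 0.8729·4 + 0.2182·4 + (-0.4364)·3 = 3.0551.
u_2 = v_2 − 3.0551·e_1 = (1.3333, 3.3333, 4.3333).
‖u_2‖ = 5.6273, so e_2 = (0.2369, 0.5923, 0.7701).
e_1·v_3 = 0.8729·(-4) + 0.2182·1 + (-0.4364)·3 = -4.5826; e_2·v_3 = 0.2369·(-4) + 0.5923·1 + 0.7701·3 = 1.9548.
u_3 = v_3 + 4.5826·e_1 − 1.9548·e_2 = (-0.4632, 0.8421, -0.5053).
‖u_3‖ = 1.0858, so e_3 = (-0.4266, 0.7756, -0.4653).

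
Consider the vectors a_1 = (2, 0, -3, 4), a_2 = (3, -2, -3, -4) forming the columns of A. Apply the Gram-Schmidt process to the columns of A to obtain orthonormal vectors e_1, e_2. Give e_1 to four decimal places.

e_1 = (0.3714, 0.0000, -0.5571, 0.7428)

a_1 = (2, 0, -3, 4); ‖a_1‖ = 5.3852, so e_1 = (0.3714, 0.0000, -0.5571, 0.7428).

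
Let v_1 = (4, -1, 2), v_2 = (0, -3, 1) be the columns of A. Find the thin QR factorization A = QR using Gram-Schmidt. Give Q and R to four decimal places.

v_1 = (4, -1, 2); ‖v_1‖ = 4.5826, so e_1 = (0.8729, -0.2182, 0.4364).
e_1·v_2 = 0.8729·0 + (-0.2182)·(-3) + 0.4364·1 = 1.0911.
u_2 = v_2 − 1.0911·e_1 = (-0.9524, -2.7619, 0.5238).
‖u_2‖ = 2.9681, so e_2 = (-0.3209, -0.9305, 0.1765).

Q = [[0.8729, -0.3209], [-0.2182, -0.9305], [0.4364, 0.1765]], R = [[4.5826, 1.0911], [0.0000, 2.9681]]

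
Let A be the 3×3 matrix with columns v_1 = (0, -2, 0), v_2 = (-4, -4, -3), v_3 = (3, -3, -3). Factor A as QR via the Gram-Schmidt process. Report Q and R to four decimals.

v_1 = (0, -2, 0); ‖v_1‖ = 2.0000, so q_1 = (0.0000, -1.0000, 0.0000).
q_1·v_2 = 0.0000·(-4) + (-1.0000)·(-4) + 0.0000·(-3) = 4.0000.
u_2 = v_2 − 4.0000·q_1 = (-4.0000, 0.0000, -3.0000).
‖u_2‖ = 5.0000, so q_2 = (-0.8000, 0.0000, -0.6000).
q_1·v_3 = 0.0000·3 + (-1.0000)·(-3) + 0.0000·(-3) = 3.0000; q_2·v_3 = (-0.8000)·3 + 0.0000·(-3) + (-0.6000)·(-3) = -0.6000.
u_3 = v_3 − 3.0000·q_1 + 0.6000·q_2 = (2.5200, 0.0000, -3.3600).
‖u_3‖ = 4.2000, so q_3 = (0.6000, 0.0000, -0.8000).

Q = [[0.0000, -0.8000, 0.6000], [-1.0000, 0.0000, 0.0000], [0.0000, -0.6000, -0.8000]], R = [[2.0000, 4.0000, 3.0000], [0.0000, 5.0000, -0.6000], [0.0000, 0.0000, 4.2000]]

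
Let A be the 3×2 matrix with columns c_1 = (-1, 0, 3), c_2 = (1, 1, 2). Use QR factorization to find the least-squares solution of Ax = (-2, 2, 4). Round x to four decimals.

c_1 = (-1, 0, 3); ‖c_1‖ = 3.1623, so q_1 = (-0.3162, 0.0000, 0.9487).
q_1·c_2 = (-0.3162)·1 + 0.0000·1 + 0.9487·2 = 1.5811.
u_2 = c_2 − 1.5811·q_1 = (1.5000, 1.0000, 0.5000).
‖u_2‖ = 1.8708, so q_2 = (0.8018, 0.5345, 0.2673).
Qᵀb = (4.4272, 0.5345).
Back-substitute: x_2 = 0.5345/1.8708 = 0.2857.
x_1 = (4.4272 − 1.5811·0.2857)/3.1623 = 1.2571.

x = (1.2571, 0.2857)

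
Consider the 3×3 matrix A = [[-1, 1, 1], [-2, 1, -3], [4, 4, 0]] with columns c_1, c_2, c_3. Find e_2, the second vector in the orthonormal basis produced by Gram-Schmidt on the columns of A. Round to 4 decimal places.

e_2 = (0.5132, 0.7094, 0.4830)

e_1 = c_1/‖c_1‖ = (-1, -2, 4)/4.5826 = (-0.2182, -0.4364, 0.8729).
r_{12} = e_1·c_2 = 2.8368.
u_2 = c_2 − 2.8368·e_1 = (1.6190, 2.2381, 1.5238).
‖u_2‖ = 3.1547, so e_2 = (0.5132, 0.7094, 0.4830).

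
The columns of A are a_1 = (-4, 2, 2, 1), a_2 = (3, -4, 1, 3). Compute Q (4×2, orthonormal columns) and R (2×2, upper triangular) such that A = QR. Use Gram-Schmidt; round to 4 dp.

Q = [[-0.8000, 0.1177], [0.4000, -0.5491], [0.4000, 0.4315], [0.2000, 0.7060]], R = [[5.0000, -3.0000], [0.0000, 5.0990]]

a_1 = (-4, 2, 2, 1); ‖a_1‖ = 5.0000, so q_1 = (-0.8000, 0.4000, 0.4000, 0.2000).
q_1·a_2 = (-0.8000)·3 + 0.4000·(-4) + 0.4000·1 + 0.2000·3 = -3.0000.
u_2 = a_2 + 3.0000·q_1 = (0.6000, -2.8000, 2.2000, 3.6000).
‖u_2‖ = 5.0990, so q_2 = (0.1177, -0.5491, 0.4315, 0.7060).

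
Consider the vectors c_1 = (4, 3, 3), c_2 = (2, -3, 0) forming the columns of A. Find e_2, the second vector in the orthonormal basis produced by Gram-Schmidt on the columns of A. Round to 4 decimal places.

e_2 = (0.5880, -0.8085, 0.0245)

c_1 = (4, 3, 3); ‖c_1‖ = 5.8310, so e_1 = (0.6860, 0.5145, 0.5145).
e_1·c_2 = 0.6860·2 + 0.5145·(-3) + 0.5145·0 = -0.1715.
u_2 = c_2 + 0.1715·e_1 = (2.1176, -2.9118, 0.0882).
‖u_2‖ = 3.6015, so e_2 = (0.5880, -0.8085, 0.0245).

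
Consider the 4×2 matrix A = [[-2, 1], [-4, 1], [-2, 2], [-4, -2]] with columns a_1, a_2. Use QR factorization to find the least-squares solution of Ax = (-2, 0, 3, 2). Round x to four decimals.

x = (-0.2525, -0.0505)

q_1 = a_1/‖a_1‖ = (-2, -4, -2, -4)/6.3246 = (-0.3162, -0.6325, -0.3162, -0.6325).
r_{12} = q_1·a_2 = -0.3162.
u_2 = a_2 + 0.3162·q_1 = (0.9000, 0.8000, 1.9000, -2.2000).
‖u_2‖ = 3.1464, so q_2 = (0.2860, 0.2543, 0.6039, -0.6992).
Qᵀb = (-1.5811, -0.1589).
Back-substitute: x_2 = -0.1589/3.1464 = -0.0505.
x_1 = (-1.5811 + 0.3162·(-0.0505))/6.3246 = -0.2525.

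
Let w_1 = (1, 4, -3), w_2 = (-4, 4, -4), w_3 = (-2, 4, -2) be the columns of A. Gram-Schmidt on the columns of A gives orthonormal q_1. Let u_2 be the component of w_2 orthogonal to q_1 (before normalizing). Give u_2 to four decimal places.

w_1 = (1, 4, -3); ‖w_1‖ = 5.0990, so q_1 = (0.1961, 0.7845, -0.5883).
q_1·w_2 = 0.1961·(-4) + 0.7845·4 + (-0.5883)·(-4) = 4.7068.
u_2 = w_2 − 4.7068·q_1 = (-4.9231, 0.3077, -1.2308).

u_2 = (-4.9231, 0.3077, -1.2308)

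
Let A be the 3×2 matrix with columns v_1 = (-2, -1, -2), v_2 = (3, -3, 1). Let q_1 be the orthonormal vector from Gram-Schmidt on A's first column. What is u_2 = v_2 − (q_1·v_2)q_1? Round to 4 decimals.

u_2 = (1.8889, -3.5556, -0.1111)

q_1 = v_1/‖v_1‖ = (-2, -1, -2)/3.0000 = (-0.6667, -0.3333, -0.6667).
r_{12} = q_1·v_2 = -1.6667.
u_2 = v_2 + 1.6667·q_1 = (1.8889, -3.5556, -0.1111).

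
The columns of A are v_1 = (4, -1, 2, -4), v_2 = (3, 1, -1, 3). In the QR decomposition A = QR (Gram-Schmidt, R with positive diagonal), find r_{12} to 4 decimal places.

r_{12} = -0.4932

v_1 = (4, -1, 2, -4); ‖v_1‖ = 6.0828, so e_1 = (0.6576, -0.1644, 0.3288, -0.6576).
r_{12} = e_1·v_2 = -0.4932.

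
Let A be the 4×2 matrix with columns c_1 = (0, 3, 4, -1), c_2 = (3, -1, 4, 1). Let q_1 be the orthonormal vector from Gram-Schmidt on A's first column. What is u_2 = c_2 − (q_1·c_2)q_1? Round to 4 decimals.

q_1 = c_1/‖c_1‖ = (0, 3, 4, -1)/5.0990 = (0.0000, 0.5883, 0.7845, -0.1961).
r_{12} = q_1·c_2 = 2.3534.
u_2 = c_2 − 2.3534·q_1 = (3.0000, -2.3846, 2.1538, 1.4615).

u_2 = (3.0000, -2.3846, 2.1538, 1.4615)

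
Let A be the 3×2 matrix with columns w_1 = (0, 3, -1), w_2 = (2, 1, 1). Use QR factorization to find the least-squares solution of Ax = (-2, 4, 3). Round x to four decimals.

e_1 = w_1/‖w_1‖ = (0, 3, -1)/3.1623 = (0.0000, 0.9487, -0.3162).
r_{12} = e_1·w_2 = 0.6325.
u_2 = w_2 − 0.6325·e_1 = (2.0000, 0.4000, 1.2000).
‖u_2‖ = 2.3664, so e_2 = (0.8452, 0.1690, 0.5071).
Qᵀb = (2.8460, 0.5071).
Back-substitute: x_2 = 0.5071/2.3664 = 0.2143.
x_1 = (2.8460 − 0.6325·0.2143)/3.1623 = 0.8571.

x = (0.8571, 0.2143)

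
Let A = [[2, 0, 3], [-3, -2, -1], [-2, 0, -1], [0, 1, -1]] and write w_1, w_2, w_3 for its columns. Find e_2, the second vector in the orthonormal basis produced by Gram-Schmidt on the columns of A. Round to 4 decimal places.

w_1 = (2, -3, -2, 0); ‖w_1‖ = 4.1231, so e_1 = (0.4851, -0.7276, -0.4851, 0.0000).
e_1·w_2 = 0.4851·0 + (-0.7276)·(-2) + (-0.4851)·0 + 0.0000·1 = 1.4552.
u_2 = w_2 − 1.4552·e_1 = (-0.7059, -0.9412, 0.7059, 1.0000).
‖u_2‖ = 1.6977, so e_2 = (-0.4158, -0.5544, 0.4158, 0.5890).

e_2 = (-0.4158, -0.5544, 0.4158, 0.5890)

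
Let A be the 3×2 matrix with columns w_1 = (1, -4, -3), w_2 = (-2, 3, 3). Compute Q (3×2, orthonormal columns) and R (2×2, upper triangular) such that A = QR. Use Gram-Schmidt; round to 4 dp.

q_1 = w_1/‖w_1‖ = (1, -4, -3)/5.0990 = (0.1961, -0.7845, -0.5883).
r_{12} = q_1·w_2 = -4.5107.
u_2 = w_2 + 4.5107·q_1 = (-1.1154, -0.5385, 0.3462).
‖u_2‖ = 1.2860, so q_2 = (-0.8673, -0.4187, 0.2692).

Q = [[0.1961, -0.8673], [-0.7845, -0.4187], [-0.5883, 0.2692]], R = [[5.0990, -4.5107], [0.0000, 1.2860]]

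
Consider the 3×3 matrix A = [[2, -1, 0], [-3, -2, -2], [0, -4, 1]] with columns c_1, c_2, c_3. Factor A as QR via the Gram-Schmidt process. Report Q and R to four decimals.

c_1 = (2, -3, 0); ‖c_1‖ = 3.6056, so e_1 = (0.5547, -0.8321, 0.0000).
e_1·c_2 = 0.5547·(-1) + (-0.8321)·(-2) + 0.0000·(-4) = 1.1094.
u_2 = c_2 − 1.1094·e_1 = (-1.6154, -1.0769, -4.0000).
‖u_2‖ = 4.4463, so e_2 = (-0.3633, -0.2422, -0.8996).
e_1·c_3 = 0.5547·0 + (-0.8321)·(-2) + 0.0000·1 = 1.6641; e_2·c_3 = (-0.3633)·0 + (-0.2422)·(-2) + (-0.8996)·1 = -0.4152.
u_3 = c_3 − 1.6641·e_1 + 0.4152·e_2 = (-1.0739, -0.7160, 0.6265).
‖u_3‖ = 1.4347, so e_3 = (-0.7485, -0.4990, 0.4366).

Q = [[0.5547, -0.3633, -0.7485], [-0.8321, -0.2422, -0.4990], [0.0000, -0.8996, 0.4366]], R = [[3.6056, 1.1094, 1.6641], [0.0000, 4.4463, -0.4152], [0.0000, 0.0000, 1.4347]]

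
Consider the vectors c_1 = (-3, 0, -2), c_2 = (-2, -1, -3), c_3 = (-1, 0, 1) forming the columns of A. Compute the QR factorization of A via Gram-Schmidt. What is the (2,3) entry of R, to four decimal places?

r_{23} = -1.1248

c_1 = (-3, 0, -2); ‖c_1‖ = 3.6056, so q_1 = (-0.8321, 0.0000, -0.5547).
q_1·c_2 = (-0.8321)·(-2) + 0.0000·(-1) + (-0.5547)·(-3) = 3.3282.
u_2 = c_2 − 3.3282·q_1 = (0.7692, -1.0000, -1.1538).
‖u_2‖ = 1.7097, so q_2 = (0.4499, -0.5849, -0.6749).
r_{23} = q_2·c_3 = -1.1248.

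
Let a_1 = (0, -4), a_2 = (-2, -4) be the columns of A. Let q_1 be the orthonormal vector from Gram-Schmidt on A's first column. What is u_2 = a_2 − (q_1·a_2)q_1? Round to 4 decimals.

u_2 = (-2.0000, 0.0000)

q_1 = a_1/‖a_1‖ = (0, -4)/4.0000 = (0.0000, -1.0000).
r_{12} = q_1·a_2 = 4.0000.
u_2 = a_2 − 4.0000·q_1 = (-2.0000, 0.0000).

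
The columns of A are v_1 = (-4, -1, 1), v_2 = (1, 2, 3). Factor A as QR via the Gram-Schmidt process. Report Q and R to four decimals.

v_1 = (-4, -1, 1); ‖v_1‖ = 4.2426, so e_1 = (-0.9428, -0.2357, 0.2357).
e_1·v_2 = (-0.9428)·1 + (-0.2357)·2 + 0.2357·3 = -0.7071.
u_2 = v_2 + 0.7071·e_1 = (0.3333, 1.8333, 3.1667).
‖u_2‖ = 3.6742, so e_2 = (0.0907, 0.4990, 0.8619).

Q = [[-0.9428, 0.0907], [-0.2357, 0.4990], [0.2357, 0.8619]], R = [[4.2426, -0.7071], [0.0000, 3.6742]]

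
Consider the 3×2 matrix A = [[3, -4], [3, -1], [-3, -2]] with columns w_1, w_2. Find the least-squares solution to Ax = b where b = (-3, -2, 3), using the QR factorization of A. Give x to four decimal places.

q_1 = w_1/‖w_1‖ = (3, 3, -3)/5.1962 = (0.5774, 0.5774, -0.5774).
r_{12} = q_1·w_2 = -1.7321.
u_2 = w_2 + 1.7321·q_1 = (-3.0000, 0.0000, -3.0000).
‖u_2‖ = 4.2426, so q_2 = (-0.7071, 0.0000, -0.7071).
Qᵀb = (-4.6188, 0.0000).
Back-substitute: x_2 = 0.0000/4.2426 = 0.0000.
x_1 = (-4.6188 + 1.7321·0.0000)/5.1962 = -0.8889.

x = (-0.8889, 0.0000)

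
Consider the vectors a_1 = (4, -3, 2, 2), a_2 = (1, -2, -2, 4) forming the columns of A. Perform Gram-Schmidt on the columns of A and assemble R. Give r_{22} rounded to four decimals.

r_{22} = 4.3658

a_1 = (4, -3, 2, 2); ‖a_1‖ = 5.7446, so e_1 = (0.6963, -0.5222, 0.3482, 0.3482).
e_1·a_2 = 0.6963·1 + (-0.5222)·(-2) + 0.3482·(-2) + 0.3482·4 = 2.4371.
u_2 = a_2 − 2.4371·e_1 = (-0.6970, -0.7273, -2.8485, 3.1515).
r_{22} = ‖u_2‖ = 4.3658.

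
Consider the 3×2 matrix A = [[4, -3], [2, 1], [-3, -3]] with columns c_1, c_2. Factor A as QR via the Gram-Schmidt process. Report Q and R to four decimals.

Q = [[0.7428, -0.6572], [0.3714, 0.2455], [-0.5571, -0.7126]], R = [[5.3852, -0.1857], [0.0000, 4.3549]]

c_1 = (4, 2, -3); ‖c_1‖ = 5.3852, so e_1 = (0.7428, 0.3714, -0.5571).
e_1·c_2 = 0.7428·(-3) + 0.3714·1 + (-0.5571)·(-3) = -0.1857.
u_2 = c_2 + 0.1857·e_1 = (-2.8621, 1.0690, -3.1034).
‖u_2‖ = 4.3549, so e_2 = (-0.6572, 0.2455, -0.7126).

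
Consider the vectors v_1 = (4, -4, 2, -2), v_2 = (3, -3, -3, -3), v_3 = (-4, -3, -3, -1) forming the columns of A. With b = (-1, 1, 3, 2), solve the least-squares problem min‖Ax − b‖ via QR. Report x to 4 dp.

v_1 = (4, -4, 2, -2); ‖v_1‖ = 6.3246, so q_1 = (0.6325, -0.6325, 0.3162, -0.3162).
q_1·v_2 = 0.6325·3 + (-0.6325)·(-3) + 0.3162·(-3) + (-0.3162)·(-3) = 3.7947.
u_2 = v_2 − 3.7947·q_1 = (0.6000, -0.6000, -4.2000, -1.8000).
‖u_2‖ = 4.6476, so q_2 = (0.1291, -0.1291, -0.9037, -0.3873).
q_1·v_3 = 0.6325·(-4) + (-0.6325)·(-3) + 0.3162·(-3) + (-0.3162)·(-1) = -1.2649; q_2·v_3 = 0.1291·(-4) + (-0.1291)·(-3) + (-0.9037)·(-3) + (-0.3873)·(-1) = 2.9693.
u_3 = v_3 + 1.2649·q_1 − 2.9693·q_2 = (-3.5833, -3.4167, 0.0833, -0.2500).
‖u_3‖ = 4.9582, so q_3 = (-0.7227, -0.6891, 0.0168, -0.0504).
Qᵀb = (-0.9487, -3.7439, -0.0168).
Back-substitute: x_3 = -0.0168/4.9582 = -0.0034.
x_2 = (-3.7439 − 2.9693·(-0.0034))/4.6476 = -0.8034.
x_1 = (-0.9487 − 3.7947·(-0.8034) + 1.2649·(-0.0034))/6.3246 = 0.3314.

x = (0.3314, -0.8034, -0.0034)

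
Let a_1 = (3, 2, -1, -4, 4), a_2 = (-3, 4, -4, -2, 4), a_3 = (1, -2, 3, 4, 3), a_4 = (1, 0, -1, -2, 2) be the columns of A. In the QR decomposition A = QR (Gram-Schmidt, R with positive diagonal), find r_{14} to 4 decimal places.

r_{14} = 2.9488

q_1 = a_1/‖a_1‖ = (3, 2, -1, -4, 4)/6.7823 = (0.4423, 0.2949, -0.1474, -0.5898, 0.5898).
r_{14} = q_1·a_4 = 2.9488.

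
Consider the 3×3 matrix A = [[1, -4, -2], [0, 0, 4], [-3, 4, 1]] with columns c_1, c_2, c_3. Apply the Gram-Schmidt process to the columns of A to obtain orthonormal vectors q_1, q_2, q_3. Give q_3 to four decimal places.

q_3 = (0.0000, 1.0000, 0.0000)

c_1 = (1, 0, -3); ‖c_1‖ = 3.1623, so q_1 = (0.3162, 0.0000, -0.9487).
q_1·c_2 = 0.3162·(-4) + 0.0000·0 + (-0.9487)·4 = -5.0596.
u_2 = c_2 + 5.0596·q_1 = (-2.4000, 0.0000, -0.8000).
‖u_2‖ = 2.5298, so q_2 = (-0.9487, 0.0000, -0.3162).
q_1·c_3 = 0.3162·(-2) + 0.0000·4 + (-0.9487)·1 = -1.5811; q_2·c_3 = (-0.9487)·(-2) + 0.0000·4 + (-0.3162)·1 = 1.5811.
u_3 = c_3 + 1.5811·q_1 − 1.5811·q_2 = (0.0000, 4.0000, 0.0000).
‖u_3‖ = 4.0000, so q_3 = (0.0000, 1.0000, 0.0000).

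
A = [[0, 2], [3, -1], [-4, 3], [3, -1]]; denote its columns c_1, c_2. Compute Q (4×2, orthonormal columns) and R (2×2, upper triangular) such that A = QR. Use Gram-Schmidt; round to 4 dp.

c_1 = (0, 3, -4, 3); ‖c_1‖ = 5.8310, so e_1 = (0.0000, 0.5145, -0.6860, 0.5145).
e_1·c_2 = 0.0000·2 + 0.5145·(-1) + (-0.6860)·3 + 0.5145·(-1) = -3.0870.
u_2 = c_2 + 3.0870·e_1 = (2.0000, 0.5882, 0.8824, 0.5882).
‖u_2‖ = 2.3389, so e_2 = (0.8551, 0.2515, 0.3772, 0.2515).

Q = [[0.0000, 0.8551], [0.5145, 0.2515], [-0.6860, 0.3772], [0.5145, 0.2515]], R = [[5.8310, -3.0870], [0.0000, 2.3389]]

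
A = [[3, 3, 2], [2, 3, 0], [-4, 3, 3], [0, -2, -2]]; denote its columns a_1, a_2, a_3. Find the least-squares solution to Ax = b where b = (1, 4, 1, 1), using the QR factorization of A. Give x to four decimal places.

a_1 = (3, 2, -4, 0); ‖a_1‖ = 5.3852, so e_1 = (0.5571, 0.3714, -0.7428, 0.0000).
e_1·a_2 = 0.5571·3 + 0.3714·3 + (-0.7428)·3 + 0.0000·(-2) = 0.5571.
u_2 = a_2 − 0.5571·e_1 = (2.6897, 2.7931, 3.4138, -2.0000).
‖u_2‖ = 5.5398, so e_2 = (0.4855, 0.5042, 0.6162, -0.3610).
e_1·a_3 = 0.5571·2 + 0.3714·0 + (-0.7428)·3 + 0.0000·(-2) = -1.1142; e_2·a_3 = 0.4855·2 + 0.5042·0 + 0.6162·3 + (-0.3610)·(-2) = 3.5418.
u_3 = a_3 + 1.1142·e_1 − 3.5418·e_2 = (0.9011, -1.3719, -0.0101, -0.7213).
‖u_3‖ = 1.7929, so e_3 = (0.5026, -0.7652, -0.0056, -0.4023).
Qᵀb = (1.2999, 2.7575, -2.9661).
Back-substitute: x_3 = -2.9661/1.7929 = -1.6543.
x_2 = (2.7575 − 3.5418·(-1.6543))/5.5398 = 1.5554.
x_1 = (1.2999 − 0.5571·1.5554 + 1.1142·(-1.6543))/5.3852 = -0.2618.

x = (-0.2618, 1.5554, -1.6543)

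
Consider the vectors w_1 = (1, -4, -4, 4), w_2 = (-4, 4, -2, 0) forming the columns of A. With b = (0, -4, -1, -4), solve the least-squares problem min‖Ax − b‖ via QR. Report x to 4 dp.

w_1 = (1, -4, -4, 4); ‖w_1‖ = 7.0000, so q_1 = (0.1429, -0.5714, -0.5714, 0.5714).
q_1·w_2 = 0.1429·(-4) + (-0.5714)·4 + (-0.5714)·(-2) + 0.5714·0 = -1.7143.
u_2 = w_2 + 1.7143·q_1 = (-3.7551, 3.0204, -2.9796, 0.9796).
‖u_2‖ = 5.7499, so q_2 = (-0.6531, 0.5253, -0.5182, 0.1704).
Qᵀb = (0.5714, -2.2645).
Back-substitute: x_2 = -2.2645/5.7499 = -0.3938.
x_1 = (0.5714 + 1.7143·(-0.3938))/7.0000 = -0.0148.

x = (-0.0148, -0.3938)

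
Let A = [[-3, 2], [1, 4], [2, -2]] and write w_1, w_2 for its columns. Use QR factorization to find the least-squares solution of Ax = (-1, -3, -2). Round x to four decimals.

w_1 = (-3, 1, 2); ‖w_1‖ = 3.7417, so e_1 = (-0.8018, 0.2673, 0.5345).
e_1·w_2 = (-0.8018)·2 + 0.2673·4 + 0.5345·(-2) = -1.6036.
u_2 = w_2 + 1.6036·e_1 = (0.7143, 4.4286, -1.1429).
‖u_2‖ = 4.6291, so e_2 = (0.1543, 0.9567, -0.2469).
Qᵀb = (-1.0690, -2.5306).
Back-substitute: x_2 = -2.5306/4.6291 = -0.5467.
x_1 = (-1.0690 + 1.6036·(-0.5467))/3.7417 = -0.5200.

x = (-0.5200, -0.5467)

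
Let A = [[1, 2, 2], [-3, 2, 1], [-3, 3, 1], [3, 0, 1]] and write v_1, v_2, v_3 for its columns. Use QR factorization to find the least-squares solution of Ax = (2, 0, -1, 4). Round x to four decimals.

x = (0.2857, -0.8571, 2.1429)

v_1 = (1, -3, -3, 3); ‖v_1‖ = 5.2915, so q_1 = (0.1890, -0.5669, -0.5669, 0.5669).
q_1·v_2 = 0.1890·2 + (-0.5669)·2 + (-0.5669)·3 + 0.5669·0 = -2.4568.
u_2 = v_2 + 2.4568·q_1 = (2.4643, 0.6071, 1.6071, 1.3929).
‖u_2‖ = 3.3112, so q_2 = (0.7442, 0.1834, 0.4854, 0.4206).
q_1·v_3 = 0.1890·2 + (-0.5669)·1 + (-0.5669)·1 + 0.5669·1 = -0.1890; q_2·v_3 = 0.7442·2 + 0.1834·1 + 0.4854·1 + 0.4206·1 = 2.5778.
u_3 = v_3 + 0.1890·q_1 − 2.5778·q_2 = (0.1173, 0.4202, -0.3583, 0.0228).
‖u_3‖ = 0.5650, so q_3 = (0.2075, 0.7437, -0.6342, 0.0404).
Qᵀb = (3.2127, 2.6857, 1.2107).
Back-substitute: x_3 = 1.2107/0.5650 = 2.1429.
x_2 = (2.6857 − 2.5778·2.1429)/3.3112 = -0.8571.
x_1 = (3.2127 + 2.4568·(-0.8571) + 0.1890·2.1429)/5.2915 = 0.2857.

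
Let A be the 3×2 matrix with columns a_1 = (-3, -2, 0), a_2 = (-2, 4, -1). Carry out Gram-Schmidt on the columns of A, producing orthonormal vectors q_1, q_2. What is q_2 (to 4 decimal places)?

q_2 = (-0.5411, 0.8117, -0.2198)

a_1 = (-3, -2, 0); ‖a_1‖ = 3.6056, so q_1 = (-0.8321, -0.5547, 0.0000).
q_1·a_2 = (-0.8321)·(-2) + (-0.5547)·4 + 0.0000·(-1) = -0.5547.
u_2 = a_2 + 0.5547·q_1 = (-2.4615, 3.6923, -1.0000).
‖u_2‖ = 4.5489, so q_2 = (-0.5411, 0.8117, -0.2198).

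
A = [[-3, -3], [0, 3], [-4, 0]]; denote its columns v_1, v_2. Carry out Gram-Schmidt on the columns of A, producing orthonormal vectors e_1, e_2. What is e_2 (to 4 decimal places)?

v_1 = (-3, 0, -4); ‖v_1‖ = 5.0000, so e_1 = (-0.6000, 0.0000, -0.8000).
e_1·v_2 = (-0.6000)·(-3) + 0.0000·3 + (-0.8000)·0 = 1.8000.
u_2 = v_2 − 1.8000·e_1 = (-1.9200, 3.0000, 1.4400).
‖u_2‖ = 3.8419, so e_2 = (-0.4998, 0.7809, 0.3748).

e_2 = (-0.4998, 0.7809, 0.3748)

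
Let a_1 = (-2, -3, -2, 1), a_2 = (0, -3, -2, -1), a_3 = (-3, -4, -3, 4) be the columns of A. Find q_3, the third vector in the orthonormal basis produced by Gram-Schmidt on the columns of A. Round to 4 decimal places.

q_1 = a_1/‖a_1‖ = (-2, -3, -2, 1)/4.2426 = (-0.4714, -0.7071, -0.4714, 0.2357).
r_{12} = q_1·a_2 = 2.8284.
u_2 = a_2 − 2.8284·q_1 = (1.3333, -1.0000, -0.6667, -1.6667).
‖u_2‖ = 2.4495, so q_2 = (0.5443, -0.4082, -0.2722, -0.6804).
r_{13} = q_1·a_3 = 6.5997; r_{23} = q_2·a_3 = -1.9052.
u_3 = a_3 − 6.5997·q_1 + 1.9052·q_2 = (1.1481, -0.1111, -0.4074, 1.1481).
‖u_3‖ = 1.6777, so q_3 = (0.6843, -0.0662, -0.2428, 0.6843).

q_3 = (0.6843, -0.0662, -0.2428, 0.6843)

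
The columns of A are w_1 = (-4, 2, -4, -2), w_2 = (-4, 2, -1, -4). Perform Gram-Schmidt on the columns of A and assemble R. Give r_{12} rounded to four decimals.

r_{12} = 5.0596

w_1 = (-4, 2, -4, -2); ‖w_1‖ = 6.3246, so q_1 = (-0.6325, 0.3162, -0.6325, -0.3162).
r_{12} = q_1·w_2 = 5.0596.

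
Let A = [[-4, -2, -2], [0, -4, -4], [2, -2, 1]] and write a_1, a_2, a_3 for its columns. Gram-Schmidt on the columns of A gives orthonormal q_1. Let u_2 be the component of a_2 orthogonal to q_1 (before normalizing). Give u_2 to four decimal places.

q_1 = a_1/‖a_1‖ = (-4, 0, 2)/4.4721 = (-0.8944, 0.0000, 0.4472).
r_{12} = q_1·a_2 = 0.8944.
u_2 = a_2 − 0.8944·q_1 = (-1.2000, -4.0000, -2.4000).

u_2 = (-1.2000, -4.0000, -2.4000)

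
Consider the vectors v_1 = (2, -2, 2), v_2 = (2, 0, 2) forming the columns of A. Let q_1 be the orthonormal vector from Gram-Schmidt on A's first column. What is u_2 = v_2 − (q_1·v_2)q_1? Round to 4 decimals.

v_1 = (2, -2, 2); ‖v_1‖ = 3.4641, so q_1 = (0.5774, -0.5774, 0.5774).
q_1·v_2 = 0.5774·2 + (-0.5774)·0 + 0.5774·2 = 2.3094.
u_2 = v_2 − 2.3094·q_1 = (0.6667, 1.3333, 0.6667).

u_2 = (0.6667, 1.3333, 0.6667)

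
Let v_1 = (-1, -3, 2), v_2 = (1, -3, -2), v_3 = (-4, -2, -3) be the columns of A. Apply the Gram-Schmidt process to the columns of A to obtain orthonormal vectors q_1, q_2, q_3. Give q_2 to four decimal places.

q_1 = v_1/‖v_1‖ = (-1, -3, 2)/3.7417 = (-0.2673, -0.8018, 0.5345).
r_{12} = q_1·v_2 = 1.0690.
u_2 = v_2 − 1.0690·q_1 = (1.2857, -2.1429, -2.5714).
‖u_2‖ = 3.5857, so q_2 = (0.3586, -0.5976, -0.7171).

q_2 = (0.3586, -0.5976, -0.7171)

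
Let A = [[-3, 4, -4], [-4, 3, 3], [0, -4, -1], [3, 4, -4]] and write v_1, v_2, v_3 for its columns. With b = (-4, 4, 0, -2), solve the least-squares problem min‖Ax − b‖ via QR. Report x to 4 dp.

v_1 = (-3, -4, 0, 3); ‖v_1‖ = 5.8310, so q_1 = (-0.5145, -0.6860, 0.0000, 0.5145).
q_1·v_2 = (-0.5145)·4 + (-0.6860)·3 + 0.0000·(-4) + 0.5145·4 = -2.0580.
u_2 = v_2 + 2.0580·q_1 = (2.9412, 1.5882, -4.0000, 5.0588).
‖u_2‖ = 7.2639, so q_2 = (0.4049, 0.2186, -0.5507, 0.6964).
q_1·v_3 = (-0.5145)·(-4) + (-0.6860)·3 + 0.0000·(-1) + 0.5145·(-4) = -2.0580; q_2·v_3 = 0.4049·(-4) + 0.2186·3 + (-0.5507)·(-1) + 0.6964·(-4) = -3.1987.
u_3 = v_3 + 2.0580·q_1 + 3.1987·q_2 = (-3.7637, 2.2876, -2.7614, -0.7135).
‖u_3‖ = 5.2472, so q_3 = (-0.7173, 0.4360, -0.5263, -0.1360).
Qᵀb = (-1.7150, -2.1379, 4.8849).
Back-substitute: x_3 = 4.8849/5.2472 = 0.9310.
x_2 = (-2.1379 + 3.1987·0.9310)/7.2639 = 0.1156.
x_1 = (-1.7150 + 2.0580·0.1156 + 2.0580·0.9310)/5.8310 = 0.0753.

x = (0.0753, 0.1156, 0.9310)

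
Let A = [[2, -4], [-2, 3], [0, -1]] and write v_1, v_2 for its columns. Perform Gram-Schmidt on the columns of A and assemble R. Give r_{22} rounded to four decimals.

v_1 = (2, -2, 0); ‖v_1‖ = 2.8284, so q_1 = (0.7071, -0.7071, 0.0000).
q_1·v_2 = 0.7071·(-4) + (-0.7071)·3 + 0.0000·(-1) = -4.9497.
u_2 = v_2 + 4.9497·q_1 = (-0.5000, -0.5000, -1.0000).
r_{22} = ‖u_2‖ = 1.2247.

r_{22} = 1.2247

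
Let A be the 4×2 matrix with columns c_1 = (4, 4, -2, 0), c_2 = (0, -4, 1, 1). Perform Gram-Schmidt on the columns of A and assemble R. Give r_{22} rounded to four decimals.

r_{22} = 3.0000

q_1 = c_1/‖c_1‖ = (4, 4, -2, 0)/6.0000 = (0.6667, 0.6667, -0.3333, 0.0000).
r_{12} = q_1·c_2 = -3.0000.
u_2 = c_2 + 3.0000·q_1 = (2.0000, -2.0000, 0.0000, 1.0000).
r_{22} = ‖u_2‖ = 3.0000.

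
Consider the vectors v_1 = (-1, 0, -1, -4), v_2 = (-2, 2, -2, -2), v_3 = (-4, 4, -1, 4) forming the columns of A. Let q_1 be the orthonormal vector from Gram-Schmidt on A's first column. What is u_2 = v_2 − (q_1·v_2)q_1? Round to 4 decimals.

v_1 = (-1, 0, -1, -4); ‖v_1‖ = 4.2426, so q_1 = (-0.2357, 0.0000, -0.2357, -0.9428).
q_1·v_2 = (-0.2357)·(-2) + 0.0000·2 + (-0.2357)·(-2) + (-0.9428)·(-2) = 2.8284.
u_2 = v_2 − 2.8284·q_1 = (-1.3333, 2.0000, -1.3333, 0.6667).

u_2 = (-1.3333, 2.0000, -1.3333, 0.6667)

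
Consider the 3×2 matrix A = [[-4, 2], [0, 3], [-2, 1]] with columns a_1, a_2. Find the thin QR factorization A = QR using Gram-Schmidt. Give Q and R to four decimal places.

Q = [[-0.8944, 0.0000], [0.0000, 1.0000], [-0.4472, 0.0000]], R = [[4.4721, -2.2361], [0.0000, 3.0000]]

a_1 = (-4, 0, -2); ‖a_1‖ = 4.4721, so e_1 = (-0.8944, 0.0000, -0.4472).
e_1·a_2 = (-0.8944)·2 + 0.0000·3 + (-0.4472)·1 = -2.2361.
u_2 = a_2 + 2.2361·e_1 = (0.0000, 3.0000, 0.0000).
‖u_2‖ = 3.0000, so e_2 = (0.0000, 1.0000, 0.0000).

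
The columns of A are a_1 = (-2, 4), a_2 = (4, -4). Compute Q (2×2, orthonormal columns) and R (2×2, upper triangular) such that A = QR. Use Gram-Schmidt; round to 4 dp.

Q = [[-0.4472, 0.8944], [0.8944, 0.4472]], R = [[4.4721, -5.3666], [0.0000, 1.7889]]

a_1 = (-2, 4); ‖a_1‖ = 4.4721, so e_1 = (-0.4472, 0.8944).
e_1·a_2 = (-0.4472)·4 + 0.8944·(-4) = -5.3666.
u_2 = a_2 + 5.3666·e_1 = (1.6000, 0.8000).
‖u_2‖ = 1.7889, so e_2 = (0.8944, 0.4472).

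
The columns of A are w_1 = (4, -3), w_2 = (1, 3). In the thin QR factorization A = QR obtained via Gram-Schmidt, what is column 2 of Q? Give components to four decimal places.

e_1 = w_1/‖w_1‖ = (4, -3)/5.0000 = (0.8000, -0.6000).
r_{12} = e_1·w_2 = -1.0000.
u_2 = w_2 + 1.0000·e_1 = (1.8000, 2.4000).
‖u_2‖ = 3.0000, so e_2 = (0.6000, 0.8000).

e_2 = (0.6000, 0.8000)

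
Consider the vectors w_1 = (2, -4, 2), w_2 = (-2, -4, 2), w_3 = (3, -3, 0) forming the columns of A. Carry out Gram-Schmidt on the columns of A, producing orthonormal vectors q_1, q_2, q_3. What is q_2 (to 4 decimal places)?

q_2 = (-0.9129, -0.3651, 0.1826)

w_1 = (2, -4, 2); ‖w_1‖ = 4.8990, so q_1 = (0.4082, -0.8165, 0.4082).
q_1·w_2 = 0.4082·(-2) + (-0.8165)·(-4) + 0.4082·2 = 3.2660.
u_2 = w_2 − 3.2660·q_1 = (-3.3333, -1.3333, 0.6667).
‖u_2‖ = 3.6515, so q_2 = (-0.9129, -0.3651, 0.1826).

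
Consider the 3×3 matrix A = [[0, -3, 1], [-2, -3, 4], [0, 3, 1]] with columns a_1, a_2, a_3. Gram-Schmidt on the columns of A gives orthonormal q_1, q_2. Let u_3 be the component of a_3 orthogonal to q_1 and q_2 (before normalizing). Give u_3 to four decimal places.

u_3 = (1.0000, 0.0000, 1.0000)

a_1 = (0, -2, 0); ‖a_1‖ = 2.0000, so q_1 = (0.0000, -1.0000, 0.0000).
q_1·a_2 = 0.0000·(-3) + (-1.0000)·(-3) + 0.0000·3 = 3.0000.
u_2 = a_2 − 3.0000·q_1 = (-3.0000, 0.0000, 3.0000).
‖u_2‖ = 4.2426, so q_2 = (-0.7071, 0.0000, 0.7071).
q_1·a_3 = 0.0000·1 + (-1.0000)·4 + 0.0000·1 = -4.0000; q_2·a_3 = (-0.7071)·1 + 0.0000·4 + 0.7071·1 = 0.0000.
u_3 = a_3 + 4.0000·q_1 + 0.0000·q_2 = (1.0000, 0.0000, 1.0000).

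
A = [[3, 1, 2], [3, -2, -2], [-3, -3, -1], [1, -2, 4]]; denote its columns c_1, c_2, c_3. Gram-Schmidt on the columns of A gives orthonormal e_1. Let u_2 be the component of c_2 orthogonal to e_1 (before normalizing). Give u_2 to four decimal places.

e_1 = c_1/‖c_1‖ = (3, 3, -3, 1)/5.2915 = (0.5669, 0.5669, -0.5669, 0.1890).
r_{12} = e_1·c_2 = 0.7559.
u_2 = c_2 − 0.7559·e_1 = (0.5714, -2.4286, -2.5714, -2.1429).

u_2 = (0.5714, -2.4286, -2.5714, -2.1429)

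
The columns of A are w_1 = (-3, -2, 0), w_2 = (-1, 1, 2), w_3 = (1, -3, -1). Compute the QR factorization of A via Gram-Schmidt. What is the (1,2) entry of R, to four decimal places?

w_1 = (-3, -2, 0); ‖w_1‖ = 3.6056, so q_1 = (-0.8321, -0.5547, 0.0000).
r_{12} = q_1·w_2 = 0.2774.

r_{12} = 0.2774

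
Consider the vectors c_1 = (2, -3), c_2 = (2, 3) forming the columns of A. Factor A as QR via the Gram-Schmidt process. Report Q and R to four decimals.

c_1 = (2, -3); ‖c_1‖ = 3.6056, so e_1 = (0.5547, -0.8321).
e_1·c_2 = 0.5547·2 + (-0.8321)·3 = -1.3868.
u_2 = c_2 + 1.3868·e_1 = (2.7692, 1.8462).
‖u_2‖ = 3.3282, so e_2 = (0.8321, 0.5547).

Q = [[0.5547, 0.8321], [-0.8321, 0.5547]], R = [[3.6056, -1.3868], [0.0000, 3.3282]]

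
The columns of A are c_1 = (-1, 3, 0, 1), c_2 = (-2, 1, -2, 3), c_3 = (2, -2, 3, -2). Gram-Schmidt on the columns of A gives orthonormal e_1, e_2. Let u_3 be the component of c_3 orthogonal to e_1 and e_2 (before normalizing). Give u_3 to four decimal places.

c_1 = (-1, 3, 0, 1); ‖c_1‖ = 3.3166, so e_1 = (-0.3015, 0.9045, 0.0000, 0.3015).
e_1·c_2 = (-0.3015)·(-2) + 0.9045·1 + 0.0000·(-2) + 0.3015·3 = 2.4121.
u_2 = c_2 − 2.4121·e_1 = (-1.2727, -1.1818, -2.0000, 2.2727).
‖u_2‖ = 3.4902, so e_2 = (-0.3647, -0.3386, -0.5730, 0.6512).
e_1·c_3 = (-0.3015)·2 + 0.9045·(-2) + 0.0000·3 + 0.3015·(-2) = -3.0151; e_2·c_3 = (-0.3647)·2 + (-0.3386)·(-2) + (-0.5730)·3 + 0.6512·(-2) = -3.0735.
u_3 = c_3 + 3.0151·e_1 + 3.0735·e_2 = (-0.0299, -0.3134, 1.2388, 0.9104).

u_3 = (-0.0299, -0.3134, 1.2388, 0.9104)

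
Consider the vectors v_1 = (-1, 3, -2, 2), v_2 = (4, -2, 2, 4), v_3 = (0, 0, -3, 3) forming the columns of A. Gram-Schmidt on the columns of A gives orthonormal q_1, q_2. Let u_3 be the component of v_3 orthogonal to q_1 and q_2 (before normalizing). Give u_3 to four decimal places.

u_3 = (-0.2982, -1.7368, -2.0175, 0.4386)

q_1 = v_1/‖v_1‖ = (-1, 3, -2, 2)/4.2426 = (-0.2357, 0.7071, -0.4714, 0.4714).
r_{12} = q_1·v_2 = -1.4142.
u_2 = v_2 + 1.4142·q_1 = (3.6667, -1.0000, 1.3333, 4.6667).
‖u_2‖ = 6.1644, so q_2 = (0.5948, -0.1622, 0.2163, 0.7570).
r_{13} = q_1·v_3 = 2.8284; r_{23} = q_2·v_3 = 1.6222.
u_3 = v_3 − 2.8284·q_1 − 1.6222·q_2 = (-0.2982, -1.7368, -2.0175, 0.4386).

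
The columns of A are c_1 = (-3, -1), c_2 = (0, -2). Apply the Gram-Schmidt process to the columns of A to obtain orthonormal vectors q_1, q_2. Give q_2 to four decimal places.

q_2 = (0.3162, -0.9487)

q_1 = c_1/‖c_1‖ = (-3, -1)/3.1623 = (-0.9487, -0.3162).
r_{12} = q_1·c_2 = 0.6325.
u_2 = c_2 − 0.6325·q_1 = (0.6000, -1.8000).
‖u_2‖ = 1.8974, so q_2 = (0.3162, -0.9487).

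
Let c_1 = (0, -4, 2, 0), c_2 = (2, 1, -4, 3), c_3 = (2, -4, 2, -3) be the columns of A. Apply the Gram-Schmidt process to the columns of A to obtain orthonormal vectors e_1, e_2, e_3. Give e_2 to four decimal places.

e_1 = c_1/‖c_1‖ = (0, -4, 2, 0)/4.4721 = (0.0000, -0.8944, 0.4472, 0.0000).
r_{12} = e_1·c_2 = -2.6833.
u_2 = c_2 + 2.6833·e_1 = (2.0000, -1.4000, -2.8000, 3.0000).
‖u_2‖ = 4.7749, so e_2 = (0.4189, -0.2932, -0.5864, 0.6283).

e_2 = (0.4189, -0.2932, -0.5864, 0.6283)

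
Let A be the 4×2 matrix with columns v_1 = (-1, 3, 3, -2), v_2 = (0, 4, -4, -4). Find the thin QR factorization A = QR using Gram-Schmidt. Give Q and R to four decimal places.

v_1 = (-1, 3, 3, -2); ‖v_1‖ = 4.7958, so q_1 = (-0.2085, 0.6255, 0.6255, -0.4170).
q_1·v_2 = (-0.2085)·0 + 0.6255·4 + 0.6255·(-4) + (-0.4170)·(-4) = 1.6681.
u_2 = v_2 − 1.6681·q_1 = (0.3478, 2.9565, -5.0435, -3.3043).
‖u_2‖ = 6.7244, so q_2 = (0.0517, 0.4397, -0.7500, -0.4914).

Q = [[-0.2085, 0.0517], [0.6255, 0.4397], [0.6255, -0.7500], [-0.4170, -0.4914]], R = [[4.7958, 1.6681], [0.0000, 6.7244]]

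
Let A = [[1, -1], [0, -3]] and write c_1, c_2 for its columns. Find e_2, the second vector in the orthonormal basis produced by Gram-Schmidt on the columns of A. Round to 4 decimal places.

e_2 = (0.0000, -1.0000)

c_1 = (1, 0); ‖c_1‖ = 1.0000, so e_1 = (1.0000, 0.0000).
e_1·c_2 = 1.0000·(-1) + 0.0000·(-3) = -1.0000.
u_2 = c_2 + 1.0000·e_1 = (0.0000, -3.0000).
‖u_2‖ = 3.0000, so e_2 = (0.0000, -1.0000).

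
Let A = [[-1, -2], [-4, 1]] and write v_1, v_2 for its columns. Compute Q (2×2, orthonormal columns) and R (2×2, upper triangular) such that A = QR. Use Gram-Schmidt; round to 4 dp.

q_1 = v_1/‖v_1‖ = (-1, -4)/4.1231 = (-0.2425, -0.9701).
r_{12} = q_1·v_2 = -0.4851.
u_2 = v_2 + 0.4851·q_1 = (-2.1176, 0.5294).
‖u_2‖ = 2.1828, so q_2 = (-0.9701, 0.2425).

Q = [[-0.2425, -0.9701], [-0.9701, 0.2425]], R = [[4.1231, -0.4851], [0.0000, 2.1828]]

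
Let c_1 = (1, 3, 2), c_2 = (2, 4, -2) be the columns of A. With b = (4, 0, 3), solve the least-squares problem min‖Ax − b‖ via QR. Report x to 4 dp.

x = (0.9322, -0.3051)

c_1 = (1, 3, 2); ‖c_1‖ = 3.7417, so q_1 = (0.2673, 0.8018, 0.5345).
q_1·c_2 = 0.2673·2 + 0.8018·4 + 0.5345·(-2) = 2.6726.
u_2 = c_2 − 2.6726·q_1 = (1.2857, 1.8571, -3.4286).
‖u_2‖ = 4.1057, so q_2 = (0.3132, 0.4523, -0.8351).
Qᵀb = (2.6726, -1.2526).
Back-substitute: x_2 = -1.2526/4.1057 = -0.3051.
x_1 = (2.6726 − 2.6726·(-0.3051))/3.7417 = 0.9322.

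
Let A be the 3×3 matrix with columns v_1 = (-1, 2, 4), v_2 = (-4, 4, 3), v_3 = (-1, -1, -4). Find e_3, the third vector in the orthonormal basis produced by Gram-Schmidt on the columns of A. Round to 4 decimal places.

e_3 = (-0.5923, -0.7701, 0.2369)

v_1 = (-1, 2, 4); ‖v_1‖ = 4.5826, so e_1 = (-0.2182, 0.4364, 0.8729).
e_1·v_2 = (-0.2182)·(-4) + 0.4364·4 + 0.8729·3 = 5.2372.
u_2 = v_2 − 5.2372·e_1 = (-2.8571, 1.7143, -1.5714).
‖u_2‖ = 3.6839, so e_2 = (-0.7756, 0.4653, -0.4266).
e_1·v_3 = (-0.2182)·(-1) + 0.4364·(-1) + 0.8729·(-4) = -3.7097; e_2·v_3 = (-0.7756)·(-1) + 0.4653·(-1) + (-0.4266)·(-4) = 2.0165.
u_3 = v_3 + 3.7097·e_1 − 2.0165·e_2 = (-0.2456, -0.3193, 0.0982).
‖u_3‖ = 0.4146, so e_3 = (-0.5923, -0.7701, 0.2369).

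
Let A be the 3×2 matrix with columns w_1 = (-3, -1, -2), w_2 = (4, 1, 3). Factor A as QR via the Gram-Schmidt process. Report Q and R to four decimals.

w_1 = (-3, -1, -2); ‖w_1‖ = 3.7417, so q_1 = (-0.8018, -0.2673, -0.5345).
q_1·w_2 = (-0.8018)·4 + (-0.2673)·1 + (-0.5345)·3 = -5.0780.
u_2 = w_2 + 5.0780·q_1 = (-0.0714, -0.3571, 0.2857).
‖u_2‖ = 0.4629, so q_2 = (-0.1543, -0.7715, 0.6172).

Q = [[-0.8018, -0.1543], [-0.2673, -0.7715], [-0.5345, 0.6172]], R = [[3.7417, -5.0780], [0.0000, 0.4629]]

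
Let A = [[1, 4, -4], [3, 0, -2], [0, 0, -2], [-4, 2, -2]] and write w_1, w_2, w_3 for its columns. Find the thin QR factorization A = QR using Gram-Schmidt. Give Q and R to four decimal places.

w_1 = (1, 3, 0, -4); ‖w_1‖ = 5.0990, so q_1 = (0.1961, 0.5883, 0.0000, -0.7845).
q_1·w_2 = 0.1961·4 + 0.5883·0 + 0.0000·0 + (-0.7845)·2 = -0.7845.
u_2 = w_2 + 0.7845·q_1 = (4.1538, 0.4615, 0.0000, 1.3846).
‖u_2‖ = 4.4028, so q_2 = (0.9435, 0.1048, 0.0000, 0.3145).
q_1·w_3 = 0.1961·(-4) + 0.5883·(-2) + 0.0000·(-2) + (-0.7845)·(-2) = -0.3922; q_2·w_3 = 0.9435·(-4) + 0.1048·(-2) + 0.0000·(-2) + 0.3145·(-2) = -4.6125.
u_3 = w_3 + 0.3922·q_1 + 4.6125·q_2 = (0.4286, -1.2857, -2.0000, -0.8571).
‖u_3‖ = 2.5635, so q_3 = (0.1672, -0.5016, -0.7802, -0.3344).

Q = [[0.1961, 0.9435, 0.1672], [0.5883, 0.1048, -0.5016], [0.0000, 0.0000, -0.7802], [-0.7845, 0.3145, -0.3344]], R = [[5.0990, -0.7845, -0.3922], [0.0000, 4.4028, -4.6125], [0.0000, 0.0000, 2.5635]]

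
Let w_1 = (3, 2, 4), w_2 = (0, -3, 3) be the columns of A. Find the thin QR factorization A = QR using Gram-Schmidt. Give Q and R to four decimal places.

q_1 = w_1/‖w_1‖ = (3, 2, 4)/5.3852 = (0.5571, 0.3714, 0.7428).
r_{12} = q_1·w_2 = 1.1142.
u_2 = w_2 − 1.1142·q_1 = (-0.6207, -3.4138, 2.1724).
‖u_2‖ = 4.0937, so q_2 = (-0.1516, -0.8339, 0.5307).

Q = [[0.5571, -0.1516], [0.3714, -0.8339], [0.7428, 0.5307]], R = [[5.3852, 1.1142], [0.0000, 4.0937]]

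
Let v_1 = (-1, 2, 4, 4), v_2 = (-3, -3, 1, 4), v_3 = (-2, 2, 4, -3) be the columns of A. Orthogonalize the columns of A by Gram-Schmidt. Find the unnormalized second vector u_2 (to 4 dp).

u_2 = (-2.5405, -3.9189, -0.8378, 2.1622)

q_1 = v_1/‖v_1‖ = (-1, 2, 4, 4)/6.0828 = (-0.1644, 0.3288, 0.6576, 0.6576).
r_{12} = q_1·v_2 = 2.7948.
u_2 = v_2 − 2.7948·q_1 = (-2.5405, -3.9189, -0.8378, 2.1622).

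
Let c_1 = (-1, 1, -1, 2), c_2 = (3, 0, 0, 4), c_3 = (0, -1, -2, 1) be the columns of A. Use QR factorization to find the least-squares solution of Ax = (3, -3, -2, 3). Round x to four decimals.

c_1 = (-1, 1, -1, 2); ‖c_1‖ = 2.6458, so q_1 = (-0.3780, 0.3780, -0.3780, 0.7559).
q_1·c_2 = (-0.3780)·3 + 0.3780·0 + (-0.3780)·0 + 0.7559·4 = 1.8898.
u_2 = c_2 − 1.8898·q_1 = (3.7143, -0.7143, 0.7143, 2.5714).
‖u_2‖ = 4.6291, so q_2 = (0.8024, -0.1543, 0.1543, 0.5555).
q_1·c_3 = (-0.3780)·0 + 0.3780·(-1) + (-0.3780)·(-2) + 0.7559·1 = 1.1339; q_2·c_3 = 0.8024·0 + (-0.1543)·(-1) + 0.1543·(-2) + 0.5555·1 = 0.4012.
u_3 = c_3 − 1.1339·q_1 − 0.4012·q_2 = (0.1067, -1.3667, -1.6333, -0.0800).
‖u_3‖ = 2.1339, so q_3 = (0.0500, -0.6405, -0.7654, -0.0375).
Qᵀb = (0.7559, 4.2279, 3.4898).
Back-substitute: x_3 = 3.4898/2.1339 = 1.6354.
x_2 = (4.2279 − 0.4012·1.6354)/4.6291 = 0.7716.
x_1 = (0.7559 − 1.8898·0.7716 − 1.1339·1.6354)/2.6458 = -0.9663.

x = (-0.9663, 0.7716, 1.6354)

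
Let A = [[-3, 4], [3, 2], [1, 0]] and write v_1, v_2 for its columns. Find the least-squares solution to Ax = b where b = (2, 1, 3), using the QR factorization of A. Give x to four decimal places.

q_1 = v_1/‖v_1‖ = (-3, 3, 1)/4.3589 = (-0.6882, 0.6882, 0.2294).
r_{12} = q_1·v_2 = -1.3765.
u_2 = v_2 + 1.3765·q_1 = (3.0526, 2.9474, 0.3158).
‖u_2‖ = 4.2550, so q_2 = (0.7174, 0.6927, 0.0742).
Qᵀb = (0.0000, 2.3502).
Back-substitute: x_2 = 2.3502/4.2550 = 0.5523.
x_1 = (0.0000 + 1.3765·0.5523)/4.3589 = 0.1744.

x = (0.1744, 0.5523)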